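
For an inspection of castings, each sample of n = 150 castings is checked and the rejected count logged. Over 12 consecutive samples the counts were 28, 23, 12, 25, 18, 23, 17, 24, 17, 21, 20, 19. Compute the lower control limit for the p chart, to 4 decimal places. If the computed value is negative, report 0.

p̄ = Σdᵢ / (k·n) = 247 / (12 × 150) = 0.13722
LCL = p̄ − 3·√(p̄(1−p̄)/n) = 0.13722 − 3 × 0.02809 = 0.05294

0.0529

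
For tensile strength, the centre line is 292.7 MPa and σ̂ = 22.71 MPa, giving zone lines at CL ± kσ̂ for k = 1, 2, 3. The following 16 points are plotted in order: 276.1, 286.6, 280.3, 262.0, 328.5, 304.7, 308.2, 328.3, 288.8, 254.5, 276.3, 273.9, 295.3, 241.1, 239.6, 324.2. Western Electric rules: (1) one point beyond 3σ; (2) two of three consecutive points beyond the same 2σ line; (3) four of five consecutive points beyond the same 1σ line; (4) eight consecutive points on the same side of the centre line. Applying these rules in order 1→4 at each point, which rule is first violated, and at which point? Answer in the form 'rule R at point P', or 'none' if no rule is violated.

Zone of each point (C = within 1σ̂, B = 1σ̂–2σ̂, A = 2σ̂–3σ̂, * = beyond 3σ̂; sign = side of CL): 1:-C, 2:-C, 3:-C, 4:-B, 5:+B, 6:+C, 7:+C, 8:+B, 9:-C, 10:-B, 11:-C, 12:-C, 13:+C, 14:-A, 15:-A, 16:+B
Rule 2 (two of three consecutive points beyond the same 2σ limit) is satisfied at point 15.

rule 2 at point 15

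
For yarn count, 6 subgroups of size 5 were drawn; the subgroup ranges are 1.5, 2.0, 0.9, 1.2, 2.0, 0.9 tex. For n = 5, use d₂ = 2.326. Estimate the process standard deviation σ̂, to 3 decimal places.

R̄ = (1.5 + 2.0 + 0.9 + 1.2 + 2.0 + 0.9) / 6 = 1.4167
σ̂ = R̄ / d₂ = 1.4167 / 2.326 = 0.6091

0.609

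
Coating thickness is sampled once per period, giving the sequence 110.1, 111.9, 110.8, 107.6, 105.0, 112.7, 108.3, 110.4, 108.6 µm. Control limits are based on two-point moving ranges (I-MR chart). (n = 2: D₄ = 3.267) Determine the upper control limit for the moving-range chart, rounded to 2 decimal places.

10.09

Moving ranges: 1.8, 1.1, 3.2, 2.6, 7.7, 4.4, 2.1, 1.8; M̄R̄ = 24.7000 / 8 = 3.0875
UCL_MR = D₄·M̄R̄ = 3.267 × 3.0875 = 10.0869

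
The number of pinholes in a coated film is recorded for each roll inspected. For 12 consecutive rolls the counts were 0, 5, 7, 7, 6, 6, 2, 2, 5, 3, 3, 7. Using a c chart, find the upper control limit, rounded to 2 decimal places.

10.72

c̄ = (0 + 5 + 7 + 7 + 6 + 6 + 2 + 2 + 5 + 3 + 3 + 7) / 12 = 53 / 12 = 4.4167
UCL = c̄ + 3√c̄ = 4.4167 + 3 × √4.4167 = 4.4167 + 3 × 2.1016 = 10.7214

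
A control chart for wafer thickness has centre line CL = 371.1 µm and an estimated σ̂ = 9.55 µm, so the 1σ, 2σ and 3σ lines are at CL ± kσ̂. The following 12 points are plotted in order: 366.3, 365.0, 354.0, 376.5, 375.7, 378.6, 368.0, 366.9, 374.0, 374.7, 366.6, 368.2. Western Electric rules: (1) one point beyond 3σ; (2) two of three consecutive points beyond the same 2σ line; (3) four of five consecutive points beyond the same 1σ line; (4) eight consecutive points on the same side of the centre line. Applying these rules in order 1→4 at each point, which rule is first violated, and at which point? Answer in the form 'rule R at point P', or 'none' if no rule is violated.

Zone of each point (C = within 1σ̂, B = 1σ̂–2σ̂, A = 2σ̂–3σ̂, * = beyond 3σ̂; sign = side of CL): 1:-C, 2:-C, 3:-B, 4:+C, 5:+C, 6:+C, 7:-C, 8:-C, 9:+C, 10:+C, 11:-C, 12:-C
No rule fires across all 12 points.

none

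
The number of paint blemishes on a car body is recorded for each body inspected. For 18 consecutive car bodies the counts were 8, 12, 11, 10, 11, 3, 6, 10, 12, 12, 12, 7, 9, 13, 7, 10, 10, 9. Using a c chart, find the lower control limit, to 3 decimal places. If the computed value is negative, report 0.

0.282

c̄ = (8 + 12 + 11 + 10 + 11 + 3 + 6 + 10 + 12 + 12 + 12 + 7 + 9 + 13 + 7 + 10 + 10 + 9) / 18 = 172 / 18 = 9.5556
LCL = c̄ − 3√c̄ = 9.5556 − 3 × 3.0912 = 0.2819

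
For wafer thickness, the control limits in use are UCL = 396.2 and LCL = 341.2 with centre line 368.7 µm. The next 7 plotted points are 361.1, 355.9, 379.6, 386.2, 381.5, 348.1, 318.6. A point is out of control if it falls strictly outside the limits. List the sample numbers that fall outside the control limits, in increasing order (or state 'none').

Compare each point to [341.2, 396.2]: sample 7 = 318.6 < LCL.

7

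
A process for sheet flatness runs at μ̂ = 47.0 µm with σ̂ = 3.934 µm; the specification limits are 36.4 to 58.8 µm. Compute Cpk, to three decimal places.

Cpu = (USL − μ̂) / (3σ̂) = (58.8 − 47.0) / (3 × 3.934) = 0.9998; Cpl = (μ̂ − LSL) / (3σ̂) = (47.0 − 36.4) / (3 × 3.934) = 0.8982; Cpk = min(Cpu, Cpl) = 0.8982

0.898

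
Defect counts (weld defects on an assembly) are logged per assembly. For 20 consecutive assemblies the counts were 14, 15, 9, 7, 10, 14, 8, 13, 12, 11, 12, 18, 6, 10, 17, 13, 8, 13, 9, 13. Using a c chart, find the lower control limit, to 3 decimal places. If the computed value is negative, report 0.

c̄ = (14 + 15 + 9 + 7 + 10 + 14 + 8 + 13 + 12 + 11 + 12 + 18 + 6 + 10 + 17 + 13 + 8 + 13 + 9 + 13) / 20 = 232 / 20 = 11.6000
LCL = c̄ − 3√c̄ = 11.6000 − 3 × 3.4059 = 1.3824

1.382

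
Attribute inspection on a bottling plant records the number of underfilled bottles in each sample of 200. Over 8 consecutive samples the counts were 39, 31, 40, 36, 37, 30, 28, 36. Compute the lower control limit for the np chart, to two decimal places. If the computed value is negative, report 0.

18.57

p̄ = Σdᵢ / (k·n) = 277 / (8 × 200) = 0.17313
LCL = np̄ − 3·√(np̄(1−p̄)) = 34.6250 − 3 × 5.3508 = 18.5727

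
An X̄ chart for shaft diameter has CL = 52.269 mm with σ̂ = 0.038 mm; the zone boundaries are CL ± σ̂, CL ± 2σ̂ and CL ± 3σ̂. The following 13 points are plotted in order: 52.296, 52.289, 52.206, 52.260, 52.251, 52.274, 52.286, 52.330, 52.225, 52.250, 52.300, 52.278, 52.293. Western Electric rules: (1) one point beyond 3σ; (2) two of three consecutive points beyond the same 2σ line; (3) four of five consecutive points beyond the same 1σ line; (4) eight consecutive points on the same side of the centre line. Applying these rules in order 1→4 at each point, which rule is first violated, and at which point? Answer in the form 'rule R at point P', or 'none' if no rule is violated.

Zone of each point (C = within 1σ̂, B = 1σ̂–2σ̂, A = 2σ̂–3σ̂, * = beyond 3σ̂; sign = side of CL): 1:+C, 2:+C, 3:-B, 4:-C, 5:-C, 6:+C, 7:+C, 8:+B, 9:-B, 10:-C, 11:+C, 12:+C, 13:+C
No rule fires across all 13 points.

none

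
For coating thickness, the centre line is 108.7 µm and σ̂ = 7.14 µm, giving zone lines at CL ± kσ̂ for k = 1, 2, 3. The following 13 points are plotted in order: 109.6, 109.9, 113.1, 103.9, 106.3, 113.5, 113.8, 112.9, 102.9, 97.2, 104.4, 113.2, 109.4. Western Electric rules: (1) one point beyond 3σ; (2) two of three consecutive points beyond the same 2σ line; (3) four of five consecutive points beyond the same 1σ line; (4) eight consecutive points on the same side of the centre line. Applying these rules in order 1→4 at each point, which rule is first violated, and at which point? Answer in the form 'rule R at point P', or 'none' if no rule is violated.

none

Zone of each point (C = within 1σ̂, B = 1σ̂–2σ̂, A = 2σ̂–3σ̂, * = beyond 3σ̂; sign = side of CL): 1:+C, 2:+C, 3:+C, 4:-C, 5:-C, 6:+C, 7:+C, 8:+C, 9:-C, 10:-B, 11:-C, 12:+C, 13:+C
No rule fires across all 13 points.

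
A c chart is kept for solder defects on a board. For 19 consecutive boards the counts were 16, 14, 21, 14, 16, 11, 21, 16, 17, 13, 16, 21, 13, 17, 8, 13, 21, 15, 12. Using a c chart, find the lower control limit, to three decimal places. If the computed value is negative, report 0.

c̄ = (16 + 14 + 21 + 14 + 16 + 11 + 21 + 16 + 17 + 13 + 16 + 21 + 13 + 17 + 8 + 13 + 21 + 15 + 12) / 19 = 295 / 19 = 15.5263
LCL = c̄ − 3√c̄ = 15.5263 − 3 × 3.9403 = 3.7053

3.705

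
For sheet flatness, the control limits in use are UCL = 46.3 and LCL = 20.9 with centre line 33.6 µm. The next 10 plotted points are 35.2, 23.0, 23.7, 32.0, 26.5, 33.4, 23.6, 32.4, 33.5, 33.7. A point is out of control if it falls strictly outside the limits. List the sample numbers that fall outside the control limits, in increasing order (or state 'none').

All 10 points lie within [20.9, 46.3].

none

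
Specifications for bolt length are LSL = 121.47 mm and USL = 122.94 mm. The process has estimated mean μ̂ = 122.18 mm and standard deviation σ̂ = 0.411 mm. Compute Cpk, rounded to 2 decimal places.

0.58

Cpu = (USL − μ̂) / (3σ̂) = (122.94 − 122.18) / (3 × 0.411) = 0.6164; Cpl = (μ̂ − LSL) / (3σ̂) = (122.18 − 121.47) / (3 × 0.411) = 0.5758; Cpk = min(Cpu, Cpl) = 0.5758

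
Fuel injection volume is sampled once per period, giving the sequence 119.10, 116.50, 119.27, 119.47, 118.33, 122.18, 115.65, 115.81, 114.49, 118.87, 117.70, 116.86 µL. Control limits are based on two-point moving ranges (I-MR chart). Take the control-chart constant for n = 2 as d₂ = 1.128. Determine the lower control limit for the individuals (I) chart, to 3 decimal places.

X̄ = (119.10 + 116.50 + 119.27 + 119.47 + 118.33 + 122.18 + 115.65 + 115.81 + 114.49 + 118.87 + 117.70 + 116.86) / 12 = 117.8525
Moving ranges: 2.60, 2.77, 0.20, 1.14, 3.85, 6.53, 0.16, 1.32, 4.38, 1.17, 0.84; M̄R̄ = 24.9600 / 11 = 2.2691
LCL = X̄ − 3·M̄R̄/d₂ = 117.8525 − 3 × 2.2691 / 1.128 = 111.8177

111.818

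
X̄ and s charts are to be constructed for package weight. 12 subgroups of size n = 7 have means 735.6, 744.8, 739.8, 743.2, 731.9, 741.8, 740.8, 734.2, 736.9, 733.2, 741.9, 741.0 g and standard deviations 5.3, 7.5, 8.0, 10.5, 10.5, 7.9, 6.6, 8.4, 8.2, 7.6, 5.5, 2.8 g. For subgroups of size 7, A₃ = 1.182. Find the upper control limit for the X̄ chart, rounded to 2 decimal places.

747.51

X̄̄ = (735.6 + 744.8 + 739.8 + 743.2 + 731.9 + 741.8 + 740.8 + 734.2 + 736.9 + 733.2 + 741.9 + 741.0) / 12 = 738.7583
s̄ = (5.3 + 7.5 + 8.0 + 10.5 + 10.5 + 7.9 + 6.6 + 8.4 + 8.2 + 7.6 + 5.5 + 2.8) / 12 = 7.4000
UCL = X̄̄ + A₃·s̄ = 738.7583 + 1.182 × 7.4000 = 747.5051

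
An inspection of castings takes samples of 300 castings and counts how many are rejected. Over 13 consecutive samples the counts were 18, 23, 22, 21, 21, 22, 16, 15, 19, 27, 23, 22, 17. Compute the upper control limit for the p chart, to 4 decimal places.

0.1119

p̄ = Σdᵢ / (k·n) = 266 / (13 × 300) = 0.06821
UCL = p̄ + 3·√(p̄(1−p̄)/n) = 0.06821 + 3 × √(0.06821×0.93179/300) = 0.06821 + 3 × 0.01455 = 0.11187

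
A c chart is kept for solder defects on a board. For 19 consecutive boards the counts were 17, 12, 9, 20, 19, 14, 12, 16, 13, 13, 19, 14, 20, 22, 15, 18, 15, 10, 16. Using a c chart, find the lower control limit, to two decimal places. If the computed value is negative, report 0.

c̄ = (17 + 12 + 9 + 20 + 19 + 14 + 12 + 16 + 13 + 13 + 19 + 14 + 20 + 22 + 15 + 18 + 15 + 10 + 16) / 19 = 294 / 19 = 15.4737
LCL = c̄ − 3√c̄ = 15.4737 − 3 × 3.9337 = 3.6727

3.67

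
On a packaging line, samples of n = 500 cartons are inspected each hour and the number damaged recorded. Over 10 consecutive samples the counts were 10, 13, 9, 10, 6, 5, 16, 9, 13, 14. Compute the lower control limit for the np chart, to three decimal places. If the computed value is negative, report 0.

p̄ = Σdᵢ / (k·n) = 105 / (10 × 500) = 0.02100
LCL = np̄ − 3·√(np̄(1−p̄)) = 10.5000 − 3 × 3.2062 = 0.8815

0.882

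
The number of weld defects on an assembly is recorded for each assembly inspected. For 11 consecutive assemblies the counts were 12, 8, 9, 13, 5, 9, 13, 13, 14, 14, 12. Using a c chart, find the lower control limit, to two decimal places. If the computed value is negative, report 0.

c̄ = (12 + 8 + 9 + 13 + 5 + 9 + 13 + 13 + 14 + 14 + 12) / 11 = 122 / 11 = 11.0909
LCL = c̄ − 3√c̄ = 11.0909 − 3 × 3.3303 = 1.1000

1.10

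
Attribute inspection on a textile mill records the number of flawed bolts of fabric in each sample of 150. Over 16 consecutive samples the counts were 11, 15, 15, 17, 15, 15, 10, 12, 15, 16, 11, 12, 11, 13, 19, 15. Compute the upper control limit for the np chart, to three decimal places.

24.520

p̄ = Σdᵢ / (k·n) = 222 / (16 × 150) = 0.09250
UCL = np̄ + 3·√(np̄(1−p̄)) = 13.8750 + 3 × √(13.8750×0.90750) = 13.8750 + 3 × 3.5485 = 24.5204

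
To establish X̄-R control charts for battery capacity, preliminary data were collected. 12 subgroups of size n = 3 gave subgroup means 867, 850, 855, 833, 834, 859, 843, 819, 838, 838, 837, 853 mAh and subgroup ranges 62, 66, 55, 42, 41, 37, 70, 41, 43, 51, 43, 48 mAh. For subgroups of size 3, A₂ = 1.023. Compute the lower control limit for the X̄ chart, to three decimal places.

X̄̄ = (867 + 850 + 855 + 833 + 834 + 859 + 843 + 819 + 838 + 838 + 837 + 853) / 12 = 10126.0000 / 12 = 843.8333
R̄ = (62 + 66 + 55 + 42 + 41 + 37 + 70 + 41 + 43 + 51 + 43 + 48) / 12 = 599.0000 / 12 = 49.9167
LCL = X̄̄ − A₂·R̄ = 843.8333 − 1.023 × 49.9167 = 792.7686

792.769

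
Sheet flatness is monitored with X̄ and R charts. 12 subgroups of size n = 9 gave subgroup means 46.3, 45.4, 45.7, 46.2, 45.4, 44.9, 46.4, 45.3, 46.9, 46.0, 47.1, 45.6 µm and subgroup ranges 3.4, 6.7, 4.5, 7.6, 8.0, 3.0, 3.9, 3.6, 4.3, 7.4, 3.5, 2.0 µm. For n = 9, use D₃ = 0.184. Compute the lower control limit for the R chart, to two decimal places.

0.89

R̄ = (3.4 + 6.7 + 4.5 + 7.6 + 8.0 + 3.0 + 3.9 + 3.6 + 4.3 + 7.4 + 3.5 + 2.0) / 12 = 57.9000 / 12 = 4.8250
LCL_R = D₃·R̄ = 0.184 × 4.8250 = 0.8878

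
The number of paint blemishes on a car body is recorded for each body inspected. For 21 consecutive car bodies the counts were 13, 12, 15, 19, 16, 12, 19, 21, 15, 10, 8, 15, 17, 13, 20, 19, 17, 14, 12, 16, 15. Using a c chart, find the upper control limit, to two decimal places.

26.82

c̄ = (13 + 12 + 15 + 19 + 16 + 12 + 19 + 21 + 15 + 10 + 8 + 15 + 17 + 13 + 20 + 19 + 17 + 14 + 12 + 16 + 15) / 21 = 318 / 21 = 15.1429
UCL = c̄ + 3√c̄ = 15.1429 + 3 × √15.1429 = 15.1429 + 3 × 3.8914 = 26.8170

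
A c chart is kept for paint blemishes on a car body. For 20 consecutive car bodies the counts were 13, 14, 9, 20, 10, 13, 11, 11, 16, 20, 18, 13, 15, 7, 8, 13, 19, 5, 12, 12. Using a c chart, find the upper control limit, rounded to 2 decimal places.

c̄ = (13 + 14 + 9 + 20 + 10 + 13 + 11 + 11 + 16 + 20 + 18 + 13 + 15 + 7 + 8 + 13 + 19 + 5 + 12 + 12) / 20 = 259 / 20 = 12.9500
UCL = c̄ + 3√c̄ = 12.9500 + 3 × √12.9500 = 12.9500 + 3 × 3.5986 = 23.7458

23.75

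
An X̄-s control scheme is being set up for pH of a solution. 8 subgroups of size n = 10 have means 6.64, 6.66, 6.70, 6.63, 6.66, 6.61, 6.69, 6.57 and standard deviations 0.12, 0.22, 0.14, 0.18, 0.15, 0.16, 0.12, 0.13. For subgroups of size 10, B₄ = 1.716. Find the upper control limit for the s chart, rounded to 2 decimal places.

s̄ = (0.12 + 0.22 + 0.14 + 0.18 + 0.15 + 0.16 + 0.12 + 0.13) / 8 = 0.1525
UCL_s = B₄·s̄ = 1.716 × 0.1525 = 0.2617

0.26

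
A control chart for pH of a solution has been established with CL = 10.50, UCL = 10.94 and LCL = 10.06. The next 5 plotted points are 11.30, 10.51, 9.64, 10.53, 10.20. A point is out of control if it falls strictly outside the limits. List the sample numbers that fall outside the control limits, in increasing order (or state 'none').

1, 3

Compare each point to [10.06, 10.94]: sample 1 = 11.30 > UCL; sample 3 = 9.64 < LCL.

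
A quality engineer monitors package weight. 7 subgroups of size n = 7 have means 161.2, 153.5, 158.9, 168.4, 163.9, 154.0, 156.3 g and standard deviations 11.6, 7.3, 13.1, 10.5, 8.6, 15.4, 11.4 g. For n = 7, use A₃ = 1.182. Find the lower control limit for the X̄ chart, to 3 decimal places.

146.303

X̄̄ = (161.2 + 153.5 + 158.9 + 168.4 + 163.9 + 154.0 + 156.3) / 7 = 159.4571
s̄ = (11.6 + 7.3 + 13.1 + 10.5 + 8.6 + 15.4 + 11.4) / 7 = 11.1286
LCL = X̄̄ − A₃·s̄ = 159.4571 − 1.182 × 11.1286 = 146.3032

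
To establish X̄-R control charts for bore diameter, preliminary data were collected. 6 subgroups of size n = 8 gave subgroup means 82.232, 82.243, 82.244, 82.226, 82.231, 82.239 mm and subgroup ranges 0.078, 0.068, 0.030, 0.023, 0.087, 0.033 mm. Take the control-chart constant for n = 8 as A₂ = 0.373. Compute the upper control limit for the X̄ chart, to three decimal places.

82.256

X̄̄ = (82.232 + 82.243 + 82.244 + 82.226 + 82.231 + 82.239) / 6 = 493.4150 / 6 = 82.2358
R̄ = (0.078 + 0.068 + 0.030 + 0.023 + 0.087 + 0.033) / 6 = 0.3190 / 6 = 0.0532
UCL = X̄̄ + A₂·R̄ = 82.2358 + 0.373 × 0.0532 = 82.2557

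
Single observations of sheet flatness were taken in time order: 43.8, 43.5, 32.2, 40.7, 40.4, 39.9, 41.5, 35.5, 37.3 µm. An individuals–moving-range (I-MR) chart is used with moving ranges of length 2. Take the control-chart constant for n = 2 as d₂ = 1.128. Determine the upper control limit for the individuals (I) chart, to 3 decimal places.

X̄ = (43.8 + 43.5 + 32.2 + 40.7 + 40.4 + 39.9 + 41.5 + 35.5 + 37.3) / 9 = 39.4222
Moving ranges: 0.3, 11.3, 8.5, 0.3, 0.5, 1.6, 6.0, 1.8; M̄R̄ = 30.3000 / 8 = 3.7875
UCL = X̄ + 3·M̄R̄/d₂ = 39.4222 + 3 × 3.7875 / 1.128 = 49.4954

49.495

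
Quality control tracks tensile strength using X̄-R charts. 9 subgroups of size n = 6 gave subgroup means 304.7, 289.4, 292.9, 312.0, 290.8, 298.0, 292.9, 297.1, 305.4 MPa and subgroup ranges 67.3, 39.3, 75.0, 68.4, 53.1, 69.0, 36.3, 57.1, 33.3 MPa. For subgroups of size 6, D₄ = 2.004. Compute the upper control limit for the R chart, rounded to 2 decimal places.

111.07

R̄ = (67.3 + 39.3 + 75.0 + 68.4 + 53.1 + 69.0 + 36.3 + 57.1 + 33.3) / 9 = 498.8000 / 9 = 55.4222
UCL_R = D₄·R̄ = 2.004 × 55.4222 = 111.0661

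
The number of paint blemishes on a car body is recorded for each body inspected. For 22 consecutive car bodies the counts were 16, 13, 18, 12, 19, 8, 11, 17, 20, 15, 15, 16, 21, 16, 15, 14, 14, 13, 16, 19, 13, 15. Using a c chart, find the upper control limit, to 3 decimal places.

26.997

c̄ = (16 + 13 + 18 + 12 + 19 + 8 + 11 + 17 + 20 + 15 + 15 + 16 + 21 + 16 + 15 + 14 + 14 + 13 + 16 + 19 + 13 + 15) / 22 = 336 / 22 = 15.2727
UCL = c̄ + 3√c̄ = 15.2727 + 3 × √15.2727 = 15.2727 + 3 × 3.9080 = 26.9968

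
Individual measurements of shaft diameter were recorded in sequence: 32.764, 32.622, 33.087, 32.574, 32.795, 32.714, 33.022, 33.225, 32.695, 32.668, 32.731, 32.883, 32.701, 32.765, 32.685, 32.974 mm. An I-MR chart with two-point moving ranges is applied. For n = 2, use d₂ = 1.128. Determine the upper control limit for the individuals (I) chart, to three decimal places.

X̄ = (32.764 + 32.622 + 33.087 + 32.574 + 32.795 + 32.714 + 33.022 + 33.225 + 32.695 + 32.668 + 32.731 + 32.883 + 32.701 + 32.765 + 32.685 + 32.974) / 16 = 32.8066
Moving ranges: 0.142, 0.465, 0.513, 0.221, 0.081, 0.308, 0.203, 0.530, 0.027, 0.063, 0.152, 0.182, 0.064, 0.080, 0.289; M̄R̄ = 3.3200 / 15 = 0.2213
UCL = X̄ + 3·M̄R̄/d₂ = 32.8066 + 3 × 0.2213 / 1.128 = 33.3952

33.395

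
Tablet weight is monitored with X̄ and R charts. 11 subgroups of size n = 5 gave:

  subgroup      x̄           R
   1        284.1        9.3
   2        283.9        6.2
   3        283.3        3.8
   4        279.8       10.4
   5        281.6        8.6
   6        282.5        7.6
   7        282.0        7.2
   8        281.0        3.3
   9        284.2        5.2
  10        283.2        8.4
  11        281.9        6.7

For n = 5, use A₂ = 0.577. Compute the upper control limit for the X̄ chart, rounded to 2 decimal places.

286.52

X̄̄ = (284.1 + 283.9 + 283.3 + 279.8 + 281.6 + 282.5 + 282.0 + 281.0 + 284.2 + 283.2 + 281.9) / 11 = 3107.5000 / 11 = 282.5000
R̄ = (9.3 + 6.2 + 3.8 + 10.4 + 8.6 + 7.6 + 7.2 + 3.3 + 5.2 + 8.4 + 6.7) / 11 = 76.7000 / 11 = 6.9727
UCL = X̄̄ + A₂·R̄ = 282.5000 + 0.577 × 6.9727 = 286.5233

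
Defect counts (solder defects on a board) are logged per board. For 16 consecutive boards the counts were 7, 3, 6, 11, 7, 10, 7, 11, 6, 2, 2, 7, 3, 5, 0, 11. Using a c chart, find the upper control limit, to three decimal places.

13.550

c̄ = (7 + 3 + 6 + 11 + 7 + 10 + 7 + 11 + 6 + 2 + 2 + 7 + 3 + 5 + 0 + 11) / 16 = 98 / 16 = 6.1250
UCL = c̄ + 3√c̄ = 6.1250 + 3 × √6.1250 = 6.1250 + 3 × 2.4749 = 13.5496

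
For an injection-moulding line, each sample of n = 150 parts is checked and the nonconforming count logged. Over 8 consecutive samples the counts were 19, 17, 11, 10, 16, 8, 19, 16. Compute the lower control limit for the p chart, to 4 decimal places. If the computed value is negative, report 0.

0.0243

p̄ = Σdᵢ / (k·n) = 116 / (8 × 150) = 0.09667
LCL = p̄ − 3·√(p̄(1−p̄)/n) = 0.09667 − 3 × 0.02413 = 0.02428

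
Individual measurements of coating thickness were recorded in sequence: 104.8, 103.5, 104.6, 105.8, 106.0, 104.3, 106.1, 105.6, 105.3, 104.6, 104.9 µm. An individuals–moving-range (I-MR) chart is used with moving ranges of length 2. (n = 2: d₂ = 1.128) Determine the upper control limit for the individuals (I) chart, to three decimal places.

X̄ = (104.8 + 103.5 + 104.6 + 105.8 + 106.0 + 104.3 + 106.1 + 105.6 + 105.3 + 104.6 + 104.9) / 11 = 105.0455
Moving ranges: 1.3, 1.1, 1.2, 0.2, 1.7, 1.8, 0.5, 0.3, 0.7, 0.3; M̄R̄ = 9.1000 / 10 = 0.9100
UCL = X̄ + 3·M̄R̄/d₂ = 105.0455 + 3 × 0.9100 / 1.128 = 107.4657

107.466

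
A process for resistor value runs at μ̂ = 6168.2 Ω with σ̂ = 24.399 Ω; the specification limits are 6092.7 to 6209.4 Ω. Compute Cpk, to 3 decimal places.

0.563

Cpu = (USL − μ̂) / (3σ̂) = (6209.4 − 6168.2) / (3 × 24.399) = 0.5629; Cpl = (μ̂ − LSL) / (3σ̂) = (6168.2 − 6092.7) / (3 × 24.399) = 1.0315; Cpk = min(Cpu, Cpl) = 0.5629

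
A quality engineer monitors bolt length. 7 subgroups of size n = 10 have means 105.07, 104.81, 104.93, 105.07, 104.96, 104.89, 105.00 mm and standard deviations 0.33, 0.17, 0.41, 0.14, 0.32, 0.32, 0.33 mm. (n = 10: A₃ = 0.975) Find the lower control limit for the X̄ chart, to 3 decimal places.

104.680

X̄̄ = (105.07 + 104.81 + 104.93 + 105.07 + 104.96 + 104.89 + 105.00) / 7 = 104.9614
s̄ = (0.33 + 0.17 + 0.41 + 0.14 + 0.32 + 0.32 + 0.33) / 7 = 0.2886
LCL = X̄̄ − A₃·s̄ = 104.9614 − 0.975 × 0.2886 = 104.6801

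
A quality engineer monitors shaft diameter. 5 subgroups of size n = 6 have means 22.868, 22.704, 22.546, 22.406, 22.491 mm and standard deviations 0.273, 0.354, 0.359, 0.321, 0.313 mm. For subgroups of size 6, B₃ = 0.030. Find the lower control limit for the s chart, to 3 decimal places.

0.010

s̄ = (0.273 + 0.354 + 0.359 + 0.321 + 0.313) / 5 = 0.3240
LCL_s = B₃·s̄ = 0.030 × 0.3240 = 0.0097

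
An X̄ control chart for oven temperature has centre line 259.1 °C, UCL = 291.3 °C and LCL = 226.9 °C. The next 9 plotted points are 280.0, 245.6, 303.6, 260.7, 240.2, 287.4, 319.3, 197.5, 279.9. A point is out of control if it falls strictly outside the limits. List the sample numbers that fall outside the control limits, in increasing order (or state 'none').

3, 7, 8

Compare each point to [226.9, 291.3]: sample 3 = 303.6 > UCL; sample 7 = 319.3 > UCL; sample 8 = 197.5 < LCL.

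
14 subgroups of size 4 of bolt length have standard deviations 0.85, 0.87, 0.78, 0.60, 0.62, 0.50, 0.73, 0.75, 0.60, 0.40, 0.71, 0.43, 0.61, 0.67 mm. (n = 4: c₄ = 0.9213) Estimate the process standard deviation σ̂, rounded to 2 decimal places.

0.71

s̄ = (0.85 + 0.87 + 0.78 + 0.60 + 0.62 + 0.50 + 0.73 + 0.75 + 0.60 + 0.40 + 0.71 + 0.43 + 0.61 + 0.67) / 14 = 0.6514
σ̂ = s̄ / c₄ = 0.6514 / 0.9213 = 0.7071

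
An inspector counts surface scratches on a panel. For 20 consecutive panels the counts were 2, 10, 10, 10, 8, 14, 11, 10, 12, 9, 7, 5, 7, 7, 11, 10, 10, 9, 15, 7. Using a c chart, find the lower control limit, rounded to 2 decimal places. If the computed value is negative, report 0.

0.10

c̄ = (2 + 10 + 10 + 10 + 8 + 14 + 11 + 10 + 12 + 9 + 7 + 5 + 7 + 7 + 11 + 10 + 10 + 9 + 15 + 7) / 20 = 184 / 20 = 9.2000
LCL = c̄ − 3√c̄ = 9.2000 − 3 × 3.0332 = 0.1005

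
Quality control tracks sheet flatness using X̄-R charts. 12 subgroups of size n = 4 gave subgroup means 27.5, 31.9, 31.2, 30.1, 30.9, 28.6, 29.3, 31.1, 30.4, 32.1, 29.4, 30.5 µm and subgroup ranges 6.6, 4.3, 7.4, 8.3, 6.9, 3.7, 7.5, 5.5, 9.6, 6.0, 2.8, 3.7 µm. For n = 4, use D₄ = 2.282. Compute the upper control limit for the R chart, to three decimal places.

R̄ = (6.6 + 4.3 + 7.4 + 8.3 + 6.9 + 3.7 + 7.5 + 5.5 + 9.6 + 6.0 + 2.8 + 3.7) / 12 = 72.3000 / 12 = 6.0250
UCL_R = D₄·R̄ = 2.282 × 6.0250 = 13.7490

13.749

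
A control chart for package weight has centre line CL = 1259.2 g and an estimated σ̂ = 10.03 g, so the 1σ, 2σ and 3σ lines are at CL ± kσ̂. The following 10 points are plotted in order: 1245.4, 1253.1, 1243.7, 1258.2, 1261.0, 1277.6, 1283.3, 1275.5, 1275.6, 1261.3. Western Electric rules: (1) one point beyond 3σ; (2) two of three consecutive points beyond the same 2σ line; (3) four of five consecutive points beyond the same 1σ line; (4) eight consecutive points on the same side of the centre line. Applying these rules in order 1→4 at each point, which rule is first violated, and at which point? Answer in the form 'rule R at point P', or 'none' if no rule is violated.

rule 3 at point 9

Zone of each point (C = within 1σ̂, B = 1σ̂–2σ̂, A = 2σ̂–3σ̂, * = beyond 3σ̂; sign = side of CL): 1:-B, 2:-C, 3:-B, 4:-C, 5:+C, 6:+B, 7:+A, 8:+B, 9:+B, 10:+C
Rule 3 (four of five consecutive points beyond the same 1σ limit) is satisfied at point 9.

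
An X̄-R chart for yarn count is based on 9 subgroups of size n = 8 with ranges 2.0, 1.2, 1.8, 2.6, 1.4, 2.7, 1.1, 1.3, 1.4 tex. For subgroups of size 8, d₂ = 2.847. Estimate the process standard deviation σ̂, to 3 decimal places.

R̄ = (2.0 + 1.2 + 1.8 + 2.6 + 1.4 + 2.7 + 1.1 + 1.3 + 1.4) / 9 = 1.7222
σ̂ = R̄ / d₂ = 1.7222 / 2.847 = 0.6049

0.605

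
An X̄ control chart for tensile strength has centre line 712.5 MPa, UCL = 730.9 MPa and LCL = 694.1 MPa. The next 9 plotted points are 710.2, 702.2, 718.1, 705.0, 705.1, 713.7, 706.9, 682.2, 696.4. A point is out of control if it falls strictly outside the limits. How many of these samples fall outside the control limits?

Compare each point to [694.1, 730.9]: sample 8 = 682.2 < LCL.

1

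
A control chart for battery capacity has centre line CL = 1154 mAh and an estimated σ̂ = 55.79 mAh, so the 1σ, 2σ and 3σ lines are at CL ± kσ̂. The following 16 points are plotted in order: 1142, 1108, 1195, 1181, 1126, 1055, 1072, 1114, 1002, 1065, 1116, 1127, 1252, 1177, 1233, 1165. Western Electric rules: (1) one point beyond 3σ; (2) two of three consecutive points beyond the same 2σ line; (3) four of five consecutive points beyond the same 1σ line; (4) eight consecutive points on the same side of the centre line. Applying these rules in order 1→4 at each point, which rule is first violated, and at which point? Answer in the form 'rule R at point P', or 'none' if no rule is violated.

rule 3 at point 10

Zone of each point (C = within 1σ̂, B = 1σ̂–2σ̂, A = 2σ̂–3σ̂, * = beyond 3σ̂; sign = side of CL): 1:-C, 2:-C, 3:+C, 4:+C, 5:-C, 6:-B, 7:-B, 8:-C, 9:-A, 10:-B, 11:-C, 12:-C, 13:+B, 14:+C, 15:+B, 16:+C
Rule 3 (four of five consecutive points beyond the same 1σ limit) is satisfied at point 10.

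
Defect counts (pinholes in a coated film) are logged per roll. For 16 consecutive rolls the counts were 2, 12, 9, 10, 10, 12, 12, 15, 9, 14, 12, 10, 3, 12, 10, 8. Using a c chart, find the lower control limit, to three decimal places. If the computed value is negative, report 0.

c̄ = (2 + 12 + 9 + 10 + 10 + 12 + 12 + 15 + 9 + 14 + 12 + 10 + 3 + 12 + 10 + 8) / 16 = 160 / 16 = 10.0000
LCL = c̄ − 3√c̄ = 10.0000 − 3 × 3.1623 = 0.5132

0.513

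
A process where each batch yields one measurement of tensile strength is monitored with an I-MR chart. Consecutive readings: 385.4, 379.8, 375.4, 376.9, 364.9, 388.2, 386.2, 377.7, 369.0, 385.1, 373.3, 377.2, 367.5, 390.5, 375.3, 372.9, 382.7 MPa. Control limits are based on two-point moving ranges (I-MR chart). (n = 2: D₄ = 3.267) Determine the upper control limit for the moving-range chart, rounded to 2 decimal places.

32.24

Moving ranges: 5.6, 4.4, 1.5, 12.0, 23.3, 2.0, 8.5, 8.7, 16.1, 11.8, 3.9, 9.7, 23.0, 15.2, 2.4, 9.8; M̄R̄ = 157.9000 / 16 = 9.8688
UCL_MR = D₄·M̄R̄ = 3.267 × 9.8688 = 32.2412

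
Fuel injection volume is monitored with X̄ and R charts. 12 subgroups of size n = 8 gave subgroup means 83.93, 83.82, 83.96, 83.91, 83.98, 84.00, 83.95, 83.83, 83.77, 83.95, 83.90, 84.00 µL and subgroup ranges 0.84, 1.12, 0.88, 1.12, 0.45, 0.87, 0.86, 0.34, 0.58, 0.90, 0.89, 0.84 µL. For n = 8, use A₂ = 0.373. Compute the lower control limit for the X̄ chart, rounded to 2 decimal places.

83.62

X̄̄ = (83.93 + 83.82 + 83.96 + 83.91 + 83.98 + 84.00 + 83.95 + 83.83 + 83.77 + 83.95 + 83.90 + 84.00) / 12 = 1007.0000 / 12 = 83.9167
R̄ = (0.84 + 1.12 + 0.88 + 1.12 + 0.45 + 0.87 + 0.86 + 0.34 + 0.58 + 0.90 + 0.89 + 0.84) / 12 = 9.6900 / 12 = 0.8075
LCL = X̄̄ − A₂·R̄ = 83.9167 − 0.373 × 0.8075 = 83.6155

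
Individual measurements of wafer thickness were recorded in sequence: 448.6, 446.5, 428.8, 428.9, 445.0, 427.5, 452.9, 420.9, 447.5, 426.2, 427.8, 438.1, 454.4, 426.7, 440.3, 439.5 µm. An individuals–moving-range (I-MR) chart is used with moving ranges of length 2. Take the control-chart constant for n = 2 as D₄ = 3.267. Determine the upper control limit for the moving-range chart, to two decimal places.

Moving ranges: 2.1, 17.7, 0.1, 16.1, 17.5, 25.4, 32.0, 26.6, 21.3, 1.6, 10.3, 16.3, 27.7, 13.6, 0.8; M̄R̄ = 229.1000 / 15 = 15.2733
UCL_MR = D₄·M̄R̄ = 3.267 × 15.2733 = 49.8980

49.90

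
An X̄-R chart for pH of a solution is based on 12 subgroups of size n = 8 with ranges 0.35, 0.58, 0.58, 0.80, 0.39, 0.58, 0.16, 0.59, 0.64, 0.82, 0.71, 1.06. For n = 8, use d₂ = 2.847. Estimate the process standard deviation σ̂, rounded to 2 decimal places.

0.21

R̄ = (0.35 + 0.58 + 0.58 + 0.80 + 0.39 + 0.58 + 0.16 + 0.59 + 0.64 + 0.82 + 0.71 + 1.06) / 12 = 0.6050
σ̂ = R̄ / d₂ = 0.6050 / 2.847 = 0.2125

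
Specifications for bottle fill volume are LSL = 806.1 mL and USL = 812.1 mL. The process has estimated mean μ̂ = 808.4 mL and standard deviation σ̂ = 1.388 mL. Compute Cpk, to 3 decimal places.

Cpu = (USL − μ̂) / (3σ̂) = (812.1 − 808.4) / (3 × 1.388) = 0.8886; Cpl = (μ̂ − LSL) / (3σ̂) = (808.4 − 806.1) / (3 × 1.388) = 0.5524; Cpk = min(Cpu, Cpl) = 0.5524

0.552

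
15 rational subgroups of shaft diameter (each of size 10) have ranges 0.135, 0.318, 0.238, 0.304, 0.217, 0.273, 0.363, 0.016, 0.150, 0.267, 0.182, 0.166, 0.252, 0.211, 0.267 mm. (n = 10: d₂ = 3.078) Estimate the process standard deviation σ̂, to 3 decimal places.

R̄ = (0.135 + 0.318 + 0.238 + 0.304 + 0.217 + 0.273 + 0.363 + 0.016 + 0.150 + 0.267 + 0.182 + 0.166 + 0.252 + 0.211 + 0.267) / 15 = 0.2239
σ̂ = R̄ / d₂ = 0.2239 / 3.078 = 0.0728

0.073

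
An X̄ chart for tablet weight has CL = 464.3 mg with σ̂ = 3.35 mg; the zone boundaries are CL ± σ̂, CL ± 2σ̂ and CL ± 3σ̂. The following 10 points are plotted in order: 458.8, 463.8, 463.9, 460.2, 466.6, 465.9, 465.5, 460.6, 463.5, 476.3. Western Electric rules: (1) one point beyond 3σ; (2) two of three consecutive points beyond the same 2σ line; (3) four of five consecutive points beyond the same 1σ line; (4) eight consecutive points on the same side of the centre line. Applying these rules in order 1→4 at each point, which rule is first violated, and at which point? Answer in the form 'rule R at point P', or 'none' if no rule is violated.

rule 1 at point 10

Zone of each point (C = within 1σ̂, B = 1σ̂–2σ̂, A = 2σ̂–3σ̂, * = beyond 3σ̂; sign = side of CL): 1:-B, 2:-C, 3:-C, 4:-B, 5:+C, 6:+C, 7:+C, 8:-B, 9:-C, 10:+*
Rule 1 (one point beyond the 3σ limits) is satisfied at point 10.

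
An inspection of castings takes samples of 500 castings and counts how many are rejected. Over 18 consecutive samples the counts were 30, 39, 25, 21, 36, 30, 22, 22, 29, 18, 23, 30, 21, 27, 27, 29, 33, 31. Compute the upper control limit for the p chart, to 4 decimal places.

0.0853

p̄ = Σdᵢ / (k·n) = 493 / (18 × 500) = 0.05478
UCL = p̄ + 3·√(p̄(1−p̄)/n) = 0.05478 + 3 × √(0.05478×0.94522/500) = 0.05478 + 3 × 0.01018 = 0.08531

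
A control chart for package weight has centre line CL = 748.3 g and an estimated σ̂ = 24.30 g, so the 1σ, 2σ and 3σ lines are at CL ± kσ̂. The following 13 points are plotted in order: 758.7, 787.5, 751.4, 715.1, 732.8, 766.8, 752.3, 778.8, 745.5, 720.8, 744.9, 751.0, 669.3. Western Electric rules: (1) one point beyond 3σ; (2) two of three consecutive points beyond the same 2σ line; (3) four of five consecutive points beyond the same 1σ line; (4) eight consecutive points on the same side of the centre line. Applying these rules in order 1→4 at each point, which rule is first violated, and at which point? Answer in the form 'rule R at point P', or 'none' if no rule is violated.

rule 1 at point 13

Zone of each point (C = within 1σ̂, B = 1σ̂–2σ̂, A = 2σ̂–3σ̂, * = beyond 3σ̂; sign = side of CL): 1:+C, 2:+B, 3:+C, 4:-B, 5:-C, 6:+C, 7:+C, 8:+B, 9:-C, 10:-B, 11:-C, 12:+C, 13:-*
Rule 1 (one point beyond the 3σ limits) is satisfied at point 13.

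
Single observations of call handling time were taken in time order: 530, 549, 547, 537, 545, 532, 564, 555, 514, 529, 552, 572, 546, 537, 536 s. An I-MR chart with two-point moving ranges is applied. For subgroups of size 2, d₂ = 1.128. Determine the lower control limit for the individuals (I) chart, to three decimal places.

499.687

X̄ = (530 + 549 + 547 + 537 + 545 + 532 + 564 + 555 + 514 + 529 + 552 + 572 + 546 + 537 + 536) / 15 = 543.0000
Moving ranges: 19, 2, 10, 8, 13, 32, 9, 41, 15, 23, 20, 26, 9, 1; M̄R̄ = 228.0000 / 14 = 16.2857
LCL = X̄ − 3·M̄R̄/d₂ = 543.0000 − 3 × 16.2857 / 1.128 = 499.6869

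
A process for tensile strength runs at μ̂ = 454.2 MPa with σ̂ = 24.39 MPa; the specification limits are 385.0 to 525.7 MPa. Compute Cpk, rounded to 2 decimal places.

0.95

Cpu = (USL − μ̂) / (3σ̂) = (525.7 − 454.2) / (3 × 24.39) = 0.9772; Cpl = (μ̂ − LSL) / (3σ̂) = (454.2 − 385.0) / (3 × 24.39) = 0.9457; Cpk = min(Cpu, Cpl) = 0.9457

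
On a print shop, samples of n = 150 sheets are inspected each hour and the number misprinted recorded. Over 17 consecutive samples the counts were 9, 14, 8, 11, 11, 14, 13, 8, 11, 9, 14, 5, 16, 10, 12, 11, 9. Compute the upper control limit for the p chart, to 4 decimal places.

0.1361

p̄ = Σdᵢ / (k·n) = 185 / (17 × 150) = 0.07255
UCL = p̄ + 3·√(p̄(1−p̄)/n) = 0.07255 + 3 × √(0.07255×0.92745/150) = 0.07255 + 3 × 0.02118 = 0.13609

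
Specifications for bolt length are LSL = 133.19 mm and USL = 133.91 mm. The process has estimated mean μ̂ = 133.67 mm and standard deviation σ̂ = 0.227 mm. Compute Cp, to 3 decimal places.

0.529

Cp = (USL − LSL) / (6σ̂) = (133.91 − 133.19) / (6 × 0.227) = 0.7200 / 1.3620 = 0.5286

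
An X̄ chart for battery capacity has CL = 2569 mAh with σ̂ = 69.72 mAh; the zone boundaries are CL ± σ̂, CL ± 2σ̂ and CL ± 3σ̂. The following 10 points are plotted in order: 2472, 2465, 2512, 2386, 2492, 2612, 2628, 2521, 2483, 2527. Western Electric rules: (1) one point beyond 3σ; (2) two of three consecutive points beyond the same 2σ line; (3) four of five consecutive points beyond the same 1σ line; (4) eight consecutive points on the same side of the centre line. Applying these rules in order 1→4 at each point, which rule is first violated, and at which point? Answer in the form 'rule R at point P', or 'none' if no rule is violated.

Zone of each point (C = within 1σ̂, B = 1σ̂–2σ̂, A = 2σ̂–3σ̂, * = beyond 3σ̂; sign = side of CL): 1:-B, 2:-B, 3:-C, 4:-A, 5:-B, 6:+C, 7:+C, 8:-C, 9:-B, 10:-C
Rule 3 (four of five consecutive points beyond the same 1σ limit) is satisfied at point 5.

rule 3 at point 5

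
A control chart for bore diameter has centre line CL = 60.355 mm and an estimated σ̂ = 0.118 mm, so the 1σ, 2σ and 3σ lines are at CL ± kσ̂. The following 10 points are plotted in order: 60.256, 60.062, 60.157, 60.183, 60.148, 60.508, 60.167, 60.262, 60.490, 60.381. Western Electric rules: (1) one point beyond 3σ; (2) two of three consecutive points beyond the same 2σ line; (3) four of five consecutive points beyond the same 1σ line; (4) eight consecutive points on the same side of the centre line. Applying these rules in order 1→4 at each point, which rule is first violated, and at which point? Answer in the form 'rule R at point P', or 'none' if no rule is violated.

rule 3 at point 5

Zone of each point (C = within 1σ̂, B = 1σ̂–2σ̂, A = 2σ̂–3σ̂, * = beyond 3σ̂; sign = side of CL): 1:-C, 2:-A, 3:-B, 4:-B, 5:-B, 6:+B, 7:-B, 8:-C, 9:+B, 10:+C
Rule 3 (four of five consecutive points beyond the same 1σ limit) is satisfied at point 5.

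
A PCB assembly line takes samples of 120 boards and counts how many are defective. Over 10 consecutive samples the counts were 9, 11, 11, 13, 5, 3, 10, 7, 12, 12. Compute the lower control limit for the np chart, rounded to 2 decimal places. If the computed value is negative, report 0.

0.51

p̄ = Σdᵢ / (k·n) = 93 / (10 × 120) = 0.07750
LCL = np̄ − 3·√(np̄(1−p̄)) = 9.3000 − 3 × 2.9290 = 0.5129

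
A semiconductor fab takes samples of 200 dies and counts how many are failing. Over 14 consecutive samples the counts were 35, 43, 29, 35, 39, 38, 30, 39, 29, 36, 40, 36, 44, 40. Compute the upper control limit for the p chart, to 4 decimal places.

p̄ = Σdᵢ / (k·n) = 513 / (14 × 200) = 0.18321
UCL = p̄ + 3·√(p̄(1−p̄)/n) = 0.18321 + 3 × √(0.18321×0.81679/200) = 0.18321 + 3 × 0.02735 = 0.26528

0.2653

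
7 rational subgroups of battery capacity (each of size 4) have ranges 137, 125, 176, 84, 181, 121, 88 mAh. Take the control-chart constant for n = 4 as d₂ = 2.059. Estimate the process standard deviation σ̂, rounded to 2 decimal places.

63.28

R̄ = (137 + 125 + 176 + 84 + 181 + 121 + 88) / 7 = 130.2857
σ̂ = R̄ / d₂ = 130.2857 / 2.059 = 63.2762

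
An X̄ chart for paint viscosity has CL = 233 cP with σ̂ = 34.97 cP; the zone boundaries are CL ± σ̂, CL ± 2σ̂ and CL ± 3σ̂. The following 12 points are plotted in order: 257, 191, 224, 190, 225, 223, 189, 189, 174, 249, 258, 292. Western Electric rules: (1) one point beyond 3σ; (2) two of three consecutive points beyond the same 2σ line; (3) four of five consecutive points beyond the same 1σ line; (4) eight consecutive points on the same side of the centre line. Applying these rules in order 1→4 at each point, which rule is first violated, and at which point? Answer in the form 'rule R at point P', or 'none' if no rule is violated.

Zone of each point (C = within 1σ̂, B = 1σ̂–2σ̂, A = 2σ̂–3σ̂, * = beyond 3σ̂; sign = side of CL): 1:+C, 2:-B, 3:-C, 4:-B, 5:-C, 6:-C, 7:-B, 8:-B, 9:-B, 10:+C, 11:+C, 12:+B
Rule 4 (eight consecutive points on the same side of the centre line) is satisfied at point 9.

rule 4 at point 9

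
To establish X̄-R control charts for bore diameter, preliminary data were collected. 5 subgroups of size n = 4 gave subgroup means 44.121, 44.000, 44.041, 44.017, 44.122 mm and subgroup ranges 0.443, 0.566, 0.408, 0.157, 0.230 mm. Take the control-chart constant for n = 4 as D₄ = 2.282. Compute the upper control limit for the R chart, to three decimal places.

R̄ = (0.443 + 0.566 + 0.408 + 0.157 + 0.230) / 5 = 1.8040 / 5 = 0.3608
UCL_R = D₄·R̄ = 2.282 × 0.3608 = 0.8233

0.823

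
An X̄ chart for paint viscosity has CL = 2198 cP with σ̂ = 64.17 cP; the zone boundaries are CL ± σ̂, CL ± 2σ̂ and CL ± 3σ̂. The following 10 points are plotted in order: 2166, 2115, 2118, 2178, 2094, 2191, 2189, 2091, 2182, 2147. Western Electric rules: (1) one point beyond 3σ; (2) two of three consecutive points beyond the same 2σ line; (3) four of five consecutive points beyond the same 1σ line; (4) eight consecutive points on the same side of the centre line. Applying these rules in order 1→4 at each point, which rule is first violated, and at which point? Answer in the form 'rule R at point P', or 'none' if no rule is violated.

Zone of each point (C = within 1σ̂, B = 1σ̂–2σ̂, A = 2σ̂–3σ̂, * = beyond 3σ̂; sign = side of CL): 1:-C, 2:-B, 3:-B, 4:-C, 5:-B, 6:-C, 7:-C, 8:-B, 9:-C, 10:-C
Rule 4 (eight consecutive points on the same side of the centre line) is satisfied at point 8.

rule 4 at point 8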